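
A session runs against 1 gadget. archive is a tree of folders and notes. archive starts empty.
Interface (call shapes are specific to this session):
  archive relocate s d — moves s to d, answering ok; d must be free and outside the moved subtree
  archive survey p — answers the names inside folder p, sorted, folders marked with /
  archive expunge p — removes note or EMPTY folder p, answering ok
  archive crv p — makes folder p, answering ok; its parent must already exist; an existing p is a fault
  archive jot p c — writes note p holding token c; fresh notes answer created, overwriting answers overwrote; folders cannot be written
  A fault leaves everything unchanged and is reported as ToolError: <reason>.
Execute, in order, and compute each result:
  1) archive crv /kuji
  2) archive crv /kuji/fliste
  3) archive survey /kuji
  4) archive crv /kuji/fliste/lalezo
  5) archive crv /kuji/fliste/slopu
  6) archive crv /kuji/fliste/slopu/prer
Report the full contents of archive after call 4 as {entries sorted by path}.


Answer: {kuji/, kuji/fliste/, kuji/fliste/lalezo/}

Derivation:
> archive crv p=/kuji
  ok
> archive crv p=/kuji/fliste
  ok
> archive survey p=/kuji
  [fliste/]
> archive crv p=/kuji/fliste/lalezo
  ok
> archive crv p=/kuji/fliste/slopu
  ok
> archive crv p=/kuji/fliste/slopu/prer
  ok


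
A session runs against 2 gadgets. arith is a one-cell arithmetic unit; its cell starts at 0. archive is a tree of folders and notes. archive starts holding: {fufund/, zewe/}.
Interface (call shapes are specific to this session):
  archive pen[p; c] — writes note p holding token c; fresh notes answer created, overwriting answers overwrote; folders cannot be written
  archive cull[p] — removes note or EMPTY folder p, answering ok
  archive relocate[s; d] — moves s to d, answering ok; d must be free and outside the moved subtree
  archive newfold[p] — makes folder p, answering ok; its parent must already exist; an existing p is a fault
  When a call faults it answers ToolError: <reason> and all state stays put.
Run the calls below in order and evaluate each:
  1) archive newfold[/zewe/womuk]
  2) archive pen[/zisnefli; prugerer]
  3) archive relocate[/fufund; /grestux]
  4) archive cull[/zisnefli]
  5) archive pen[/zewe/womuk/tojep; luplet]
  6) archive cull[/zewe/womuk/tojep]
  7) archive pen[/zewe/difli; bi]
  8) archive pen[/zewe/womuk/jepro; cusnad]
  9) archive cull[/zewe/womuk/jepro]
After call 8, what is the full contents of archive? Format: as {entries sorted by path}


Do: archive newfold[p=/zewe/womuk]
See: ok
Do: archive pen[p=/zisnefli; c=prugerer]
See: created
Do: archive relocate[s=/fufund; d=/grestux]
See: ok
Do: archive cull[p=/zisnefli]
See: ok
Do: archive pen[p=/zewe/womuk/tojep; c=luplet]
See: created
Do: archive cull[p=/zewe/womuk/tojep]
See: ok
Do: archive pen[p=/zewe/difli; c=bi]
See: created
Do: archive pen[p=/zewe/womuk/jepro; c=cusnad]
See: created
Do: archive cull[p=/zewe/womuk/jepro]
See: ok

Answer: {grestux/, zewe/, zewe/difli=bi, zewe/womuk/, zewe/womuk/jepro=cusnad}


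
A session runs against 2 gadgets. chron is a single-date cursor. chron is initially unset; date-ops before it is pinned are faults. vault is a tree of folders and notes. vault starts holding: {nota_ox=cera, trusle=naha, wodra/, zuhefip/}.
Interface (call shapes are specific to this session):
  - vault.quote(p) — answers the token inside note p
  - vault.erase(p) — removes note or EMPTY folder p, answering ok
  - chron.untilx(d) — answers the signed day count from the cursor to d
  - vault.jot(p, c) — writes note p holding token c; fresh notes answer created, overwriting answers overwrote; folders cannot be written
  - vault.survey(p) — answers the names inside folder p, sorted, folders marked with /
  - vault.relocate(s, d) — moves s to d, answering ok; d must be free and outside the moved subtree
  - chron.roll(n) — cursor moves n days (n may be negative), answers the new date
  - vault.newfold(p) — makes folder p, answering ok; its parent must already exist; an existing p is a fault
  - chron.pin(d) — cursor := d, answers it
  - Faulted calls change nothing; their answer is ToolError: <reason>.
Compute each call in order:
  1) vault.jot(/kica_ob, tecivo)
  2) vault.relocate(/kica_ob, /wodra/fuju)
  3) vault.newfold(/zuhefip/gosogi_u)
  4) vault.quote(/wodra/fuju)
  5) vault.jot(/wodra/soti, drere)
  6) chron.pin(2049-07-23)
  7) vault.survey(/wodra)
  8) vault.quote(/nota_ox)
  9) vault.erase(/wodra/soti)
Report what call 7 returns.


→ jot(p: /kica_ob, c: tecivo)
← created
→ relocate(s: /kica_ob, d: /wodra/fuju)
← ok
→ newfold(p: /zuhefip/gosogi_u)
← ok
→ quote(p: /wodra/fuju)
← tecivo
→ jot(p: /wodra/soti, c: drere)
← created
→ pin(d: 2049-07-23)
← 2049-07-23
→ survey(p: /wodra)
← [fuju, soti]
→ quote(p: /nota_ox)
← cera
→ erase(p: /wodra/soti)
← ok

Answer: [fuju, soti]


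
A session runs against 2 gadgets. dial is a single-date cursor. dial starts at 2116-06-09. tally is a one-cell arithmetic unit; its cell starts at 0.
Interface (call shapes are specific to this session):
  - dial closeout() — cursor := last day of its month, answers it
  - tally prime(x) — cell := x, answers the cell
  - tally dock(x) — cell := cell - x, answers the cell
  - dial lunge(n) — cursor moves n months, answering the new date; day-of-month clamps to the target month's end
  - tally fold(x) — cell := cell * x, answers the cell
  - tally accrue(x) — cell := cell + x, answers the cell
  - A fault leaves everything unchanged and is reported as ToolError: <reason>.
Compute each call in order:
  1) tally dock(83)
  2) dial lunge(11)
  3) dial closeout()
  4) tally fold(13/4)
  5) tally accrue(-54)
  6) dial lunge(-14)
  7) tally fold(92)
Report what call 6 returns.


Do: tally dock[x→83]
See: -83
Do: dial lunge[n→11]
See: 2117-05-09
Do: dial closeout[]
See: 2117-05-31
Do: tally fold[x→13/4]
See: -1079/4
Do: tally accrue[x→-54]
See: -1295/4
Do: dial lunge[n→-14]
See: 2116-03-31
Do: tally fold[x→92]
See: -29785

Answer: 2116-03-31


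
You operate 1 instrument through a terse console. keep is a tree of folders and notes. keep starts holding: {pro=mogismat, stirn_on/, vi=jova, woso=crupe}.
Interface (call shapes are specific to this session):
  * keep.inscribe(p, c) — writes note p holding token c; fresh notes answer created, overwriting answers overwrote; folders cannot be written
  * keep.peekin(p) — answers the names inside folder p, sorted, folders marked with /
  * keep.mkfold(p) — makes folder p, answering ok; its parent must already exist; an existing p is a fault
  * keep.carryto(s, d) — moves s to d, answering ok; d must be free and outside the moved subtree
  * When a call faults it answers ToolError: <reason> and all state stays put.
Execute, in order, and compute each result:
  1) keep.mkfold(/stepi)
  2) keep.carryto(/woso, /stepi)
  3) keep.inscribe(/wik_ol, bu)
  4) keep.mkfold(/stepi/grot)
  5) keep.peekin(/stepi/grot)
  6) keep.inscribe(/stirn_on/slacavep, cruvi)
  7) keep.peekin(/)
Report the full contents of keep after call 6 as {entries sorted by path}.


$ keep.mkfold p='/stepi'
[out] ok
$ keep.carryto s='/woso' d='/stepi'
[out] ToolError: exists
$ keep.inscribe p='/wik_ol' c='bu'
[out] created
$ keep.mkfold p='/stepi/grot'
[out] ok
$ keep.peekin p='/stepi/grot'
[out] []
$ keep.inscribe p='/stirn_on/slacavep' c='cruvi'
[out] created
$ keep.peekin p='/'
[out] [pro, stepi/, stirn_on/, vi, wik_ol, woso]

Answer: {pro=mogismat, stepi/, stepi/grot/, stirn_on/, stirn_on/slacavep=cruvi, vi=jova, wik_ol=bu, woso=crupe}


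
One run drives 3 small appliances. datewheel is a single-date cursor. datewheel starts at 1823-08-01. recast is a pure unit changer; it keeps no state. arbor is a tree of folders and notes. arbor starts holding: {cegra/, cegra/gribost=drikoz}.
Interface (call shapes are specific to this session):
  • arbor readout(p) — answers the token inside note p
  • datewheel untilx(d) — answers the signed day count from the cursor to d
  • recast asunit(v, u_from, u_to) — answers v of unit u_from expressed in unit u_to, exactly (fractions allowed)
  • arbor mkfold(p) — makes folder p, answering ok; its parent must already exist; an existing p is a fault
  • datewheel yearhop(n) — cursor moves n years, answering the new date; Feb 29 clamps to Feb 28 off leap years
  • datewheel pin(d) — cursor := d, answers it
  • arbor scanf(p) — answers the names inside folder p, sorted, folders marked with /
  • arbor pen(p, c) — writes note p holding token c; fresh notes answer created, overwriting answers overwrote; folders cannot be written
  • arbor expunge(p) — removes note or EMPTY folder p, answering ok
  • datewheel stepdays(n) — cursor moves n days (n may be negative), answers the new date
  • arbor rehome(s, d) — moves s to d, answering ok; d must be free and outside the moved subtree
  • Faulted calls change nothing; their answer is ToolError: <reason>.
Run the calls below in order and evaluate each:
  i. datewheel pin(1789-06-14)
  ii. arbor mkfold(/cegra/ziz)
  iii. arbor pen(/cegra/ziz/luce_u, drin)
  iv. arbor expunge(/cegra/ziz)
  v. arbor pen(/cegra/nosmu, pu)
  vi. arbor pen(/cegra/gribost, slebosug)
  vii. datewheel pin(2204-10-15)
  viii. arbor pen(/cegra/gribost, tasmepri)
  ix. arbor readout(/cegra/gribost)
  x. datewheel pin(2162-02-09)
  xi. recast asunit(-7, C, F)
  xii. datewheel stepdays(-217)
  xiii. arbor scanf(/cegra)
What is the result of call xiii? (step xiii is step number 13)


Answer: [gribost, nosmu, ziz/]

Derivation:
~$ datewheel pin 1789-06-14
[out] 1789-06-14
~$ arbor mkfold /cegra/ziz
[out] ok
~$ arbor pen /cegra/ziz/luce_u drin
[out] created
~$ arbor expunge /cegra/ziz
[out] ToolError: not empty
~$ arbor pen /cegra/nosmu pu
[out] created
~$ arbor pen /cegra/gribost slebosug
[out] overwrote
~$ datewheel pin 2204-10-15
[out] 2204-10-15
~$ arbor pen /cegra/gribost tasmepri
[out] overwrote
~$ arbor readout /cegra/gribost
[out] tasmepri
~$ datewheel pin 2162-02-09
[out] 2162-02-09
~$ recast asunit -7 C F
[out] 97/5
~$ datewheel stepdays -217
[out] 2161-07-07
~$ arbor scanf /cegra
[out] [gribost, nosmu, ziz/]


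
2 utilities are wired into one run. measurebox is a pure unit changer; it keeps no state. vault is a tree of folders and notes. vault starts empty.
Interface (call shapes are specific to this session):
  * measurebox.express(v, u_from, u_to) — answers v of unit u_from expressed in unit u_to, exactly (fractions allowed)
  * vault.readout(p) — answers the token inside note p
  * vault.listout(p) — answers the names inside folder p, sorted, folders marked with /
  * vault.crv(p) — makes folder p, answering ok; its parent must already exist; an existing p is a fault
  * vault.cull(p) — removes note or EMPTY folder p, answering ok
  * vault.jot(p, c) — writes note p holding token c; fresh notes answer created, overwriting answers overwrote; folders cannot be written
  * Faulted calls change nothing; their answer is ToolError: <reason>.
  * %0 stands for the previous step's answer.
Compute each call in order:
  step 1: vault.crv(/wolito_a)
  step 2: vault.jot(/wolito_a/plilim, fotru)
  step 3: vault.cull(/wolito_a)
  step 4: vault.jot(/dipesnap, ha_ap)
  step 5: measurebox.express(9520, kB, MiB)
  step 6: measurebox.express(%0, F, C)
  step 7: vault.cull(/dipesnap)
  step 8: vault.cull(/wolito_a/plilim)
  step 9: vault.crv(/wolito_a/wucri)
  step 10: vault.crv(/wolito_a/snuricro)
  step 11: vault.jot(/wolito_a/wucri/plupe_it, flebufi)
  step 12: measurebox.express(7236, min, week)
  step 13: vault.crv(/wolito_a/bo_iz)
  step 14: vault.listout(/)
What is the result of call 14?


I invoke crv with /wolito_a, and see ok.
Then jot with /wolito_a/plilim, fotru: created.
I invoke cull with /wolito_a, and get ToolError: not empty.
I call jot with /dipesnap, ha_ap, and observe created.
I use express with 9520, kB, MiB, and observe 74375/8192.
Next I call express with %0, F, C, yielding -938845/73728.
Then cull with /dipesnap: ok.
Then cull with /wolito_a/plilim, and observe ok.
Now I run crv with /wolito_a/wucri, giving ok.
Now I run crv with /wolito_a/snuricro, giving ok.
Calling jot with /wolito_a/wucri/plupe_it, flebufi, and observe created.
Next I call express with 7236, min, week, → 201/280.
Then crv with /wolito_a/bo_iz, → ok.
I invoke listout with /, which returns [wolito_a/].

Answer: [wolito_a/]


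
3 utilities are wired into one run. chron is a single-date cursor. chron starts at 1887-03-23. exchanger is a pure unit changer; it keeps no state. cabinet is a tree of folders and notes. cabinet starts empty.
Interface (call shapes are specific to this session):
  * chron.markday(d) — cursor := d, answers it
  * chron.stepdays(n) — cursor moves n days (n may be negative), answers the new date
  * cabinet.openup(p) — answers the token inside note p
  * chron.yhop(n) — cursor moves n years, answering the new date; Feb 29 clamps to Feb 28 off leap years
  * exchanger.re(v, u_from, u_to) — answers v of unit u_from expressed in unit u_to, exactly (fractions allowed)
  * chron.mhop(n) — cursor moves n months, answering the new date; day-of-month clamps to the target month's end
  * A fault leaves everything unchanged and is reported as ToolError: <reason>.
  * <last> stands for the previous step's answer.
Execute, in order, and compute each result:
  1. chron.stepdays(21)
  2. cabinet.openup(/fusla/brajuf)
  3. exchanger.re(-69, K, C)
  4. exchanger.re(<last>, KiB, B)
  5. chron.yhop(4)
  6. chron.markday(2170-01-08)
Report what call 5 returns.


Answer: 1891-04-13

Derivation:
-- 1. chron.stepdays(n='21') -> 1887-04-13
-- 2. cabinet.openup(p='/fusla/brajuf') -> ToolError: not found
-- 3. exchanger.re(v='-69', u_from='K', u_to='C') -> -6843/20
-- 4. exchanger.re(v='<last>', u_from='KiB', u_to='B') -> -1751808/5
-- 5. chron.yhop(n='4') -> 1891-04-13
-- 6. chron.markday(d='2170-01-08') -> 2170-01-08


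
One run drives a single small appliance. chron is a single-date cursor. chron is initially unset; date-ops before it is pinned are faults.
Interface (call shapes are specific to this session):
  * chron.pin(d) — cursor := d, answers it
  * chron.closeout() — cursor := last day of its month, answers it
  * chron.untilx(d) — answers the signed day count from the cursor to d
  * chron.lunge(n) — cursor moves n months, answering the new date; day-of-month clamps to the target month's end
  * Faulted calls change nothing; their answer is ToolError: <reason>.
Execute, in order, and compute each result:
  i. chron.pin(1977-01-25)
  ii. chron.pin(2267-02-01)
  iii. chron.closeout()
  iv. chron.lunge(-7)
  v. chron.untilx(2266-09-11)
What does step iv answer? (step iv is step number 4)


Answer: 2266-07-28

Derivation:
! 1. pin(d→1977-01-25) ~> 1977-01-25
! 2. pin(d→2267-02-01) ~> 2267-02-01
! 3. closeout() ~> 2267-02-28
! 4. lunge(n→-7) ~> 2266-07-28
! 5. untilx(d→2266-09-11) ~> 45


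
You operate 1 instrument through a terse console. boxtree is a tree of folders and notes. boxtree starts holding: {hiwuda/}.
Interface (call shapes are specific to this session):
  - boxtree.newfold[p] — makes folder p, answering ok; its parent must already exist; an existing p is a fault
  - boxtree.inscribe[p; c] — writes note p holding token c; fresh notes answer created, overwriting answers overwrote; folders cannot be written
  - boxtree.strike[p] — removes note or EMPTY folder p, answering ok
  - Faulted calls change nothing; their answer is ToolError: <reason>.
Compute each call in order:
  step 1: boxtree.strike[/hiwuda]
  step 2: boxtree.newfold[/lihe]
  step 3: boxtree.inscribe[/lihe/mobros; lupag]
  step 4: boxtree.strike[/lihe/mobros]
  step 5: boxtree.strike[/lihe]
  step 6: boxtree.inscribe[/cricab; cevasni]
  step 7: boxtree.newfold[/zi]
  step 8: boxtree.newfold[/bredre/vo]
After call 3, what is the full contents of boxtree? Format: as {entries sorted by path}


Answer: {lihe/, lihe/mobros=lupag}

Derivation:
CALL strike[p=/hiwuda]
RET  ok
CALL newfold[p=/lihe]
RET  ok
CALL inscribe[p=/lihe/mobros; c=lupag]
RET  created
CALL strike[p=/lihe/mobros]
RET  ok
CALL strike[p=/lihe]
RET  ok
CALL inscribe[p=/cricab; c=cevasni]
RET  created
CALL newfold[p=/zi]
RET  ok
CALL newfold[p=/bredre/vo]
RET  ToolError: no parent


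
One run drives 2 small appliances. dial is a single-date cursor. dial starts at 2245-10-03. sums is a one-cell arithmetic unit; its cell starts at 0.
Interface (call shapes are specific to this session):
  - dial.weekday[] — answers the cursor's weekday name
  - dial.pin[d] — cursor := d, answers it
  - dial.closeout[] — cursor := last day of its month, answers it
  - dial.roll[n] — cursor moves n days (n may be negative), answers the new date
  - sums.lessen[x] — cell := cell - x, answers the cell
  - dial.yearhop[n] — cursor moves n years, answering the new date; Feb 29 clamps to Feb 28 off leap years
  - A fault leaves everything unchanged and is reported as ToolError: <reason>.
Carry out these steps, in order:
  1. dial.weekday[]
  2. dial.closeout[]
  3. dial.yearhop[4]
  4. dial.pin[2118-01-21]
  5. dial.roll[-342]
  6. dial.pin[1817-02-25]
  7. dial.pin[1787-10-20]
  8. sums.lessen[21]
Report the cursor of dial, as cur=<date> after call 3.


I try dial.weekday, — result: Friday.
I call dial.closeout, which returns 2245-10-31.
Invoking dial.yearhop passing 4, and see 2249-10-31.
I call dial.pin passing 2118-01-21, and see 2118-01-21.
I call dial.roll passing -342, → 2117-02-13.
Now I run dial.pin passing 1817-02-25, and see 1817-02-25.
Calling dial.pin passing 1787-10-20, and see 1787-10-20.
I run sums.lessen passing 21, and get -21.

Answer: cur=2249-10-31


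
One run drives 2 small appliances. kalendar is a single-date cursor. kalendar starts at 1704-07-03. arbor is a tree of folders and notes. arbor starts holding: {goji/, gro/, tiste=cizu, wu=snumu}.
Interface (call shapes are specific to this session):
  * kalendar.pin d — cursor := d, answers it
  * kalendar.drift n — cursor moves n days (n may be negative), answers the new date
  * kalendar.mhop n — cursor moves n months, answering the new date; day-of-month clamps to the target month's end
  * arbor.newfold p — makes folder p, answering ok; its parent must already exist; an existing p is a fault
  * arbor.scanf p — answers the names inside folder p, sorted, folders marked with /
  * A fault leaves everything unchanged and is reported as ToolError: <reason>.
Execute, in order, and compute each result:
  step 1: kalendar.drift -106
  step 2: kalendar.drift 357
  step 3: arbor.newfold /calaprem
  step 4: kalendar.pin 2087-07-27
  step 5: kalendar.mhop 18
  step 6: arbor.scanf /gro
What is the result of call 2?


I try drift on -106, → 1704-03-19.
Next I call drift on 357: 1705-03-11.
Then newfold on /calaprem, which returns ok.
I try pin on 2087-07-27, and get 2087-07-27.
Invoking mhop on 18, → 2089-01-27.
Using scanf on /gro, and get [].

Answer: 1705-03-11


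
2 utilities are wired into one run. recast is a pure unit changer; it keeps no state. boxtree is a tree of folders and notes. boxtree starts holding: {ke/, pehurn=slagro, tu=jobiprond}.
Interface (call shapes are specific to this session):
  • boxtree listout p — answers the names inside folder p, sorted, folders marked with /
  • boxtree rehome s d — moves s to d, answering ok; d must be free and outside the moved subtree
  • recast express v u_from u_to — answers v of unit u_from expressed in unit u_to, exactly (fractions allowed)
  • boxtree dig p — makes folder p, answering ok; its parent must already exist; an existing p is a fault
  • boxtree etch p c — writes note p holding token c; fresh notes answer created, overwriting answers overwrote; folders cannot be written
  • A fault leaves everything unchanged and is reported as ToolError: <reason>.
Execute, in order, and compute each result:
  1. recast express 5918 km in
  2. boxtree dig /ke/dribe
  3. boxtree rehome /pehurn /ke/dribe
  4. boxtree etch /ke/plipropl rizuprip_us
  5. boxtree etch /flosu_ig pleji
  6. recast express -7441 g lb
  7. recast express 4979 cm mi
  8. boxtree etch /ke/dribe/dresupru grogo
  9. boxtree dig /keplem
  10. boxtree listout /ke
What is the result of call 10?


→ recast express(v='5918', u_from='km', u_to='in')
← 29590000000/127
→ boxtree dig(p='/ke/dribe')
← ok
→ boxtree rehome(s='/pehurn', d='/ke/dribe')
← ToolError: exists
→ boxtree etch(p='/ke/plipropl', c='rizuprip_us')
← created
→ boxtree etch(p='/flosu_ig', c='pleji')
← created
→ recast express(v='-7441', u_from='g', u_to='lb')
← -106300000/6479891
→ recast express(v='4979', u_from='cm', u_to='mi')
← 24895/804672
→ boxtree etch(p='/ke/dribe/dresupru', c='grogo')
← created
→ boxtree dig(p='/keplem')
← ok
→ boxtree listout(p='/ke')
← [dribe/, plipropl]

Answer: [dribe/, plipropl]


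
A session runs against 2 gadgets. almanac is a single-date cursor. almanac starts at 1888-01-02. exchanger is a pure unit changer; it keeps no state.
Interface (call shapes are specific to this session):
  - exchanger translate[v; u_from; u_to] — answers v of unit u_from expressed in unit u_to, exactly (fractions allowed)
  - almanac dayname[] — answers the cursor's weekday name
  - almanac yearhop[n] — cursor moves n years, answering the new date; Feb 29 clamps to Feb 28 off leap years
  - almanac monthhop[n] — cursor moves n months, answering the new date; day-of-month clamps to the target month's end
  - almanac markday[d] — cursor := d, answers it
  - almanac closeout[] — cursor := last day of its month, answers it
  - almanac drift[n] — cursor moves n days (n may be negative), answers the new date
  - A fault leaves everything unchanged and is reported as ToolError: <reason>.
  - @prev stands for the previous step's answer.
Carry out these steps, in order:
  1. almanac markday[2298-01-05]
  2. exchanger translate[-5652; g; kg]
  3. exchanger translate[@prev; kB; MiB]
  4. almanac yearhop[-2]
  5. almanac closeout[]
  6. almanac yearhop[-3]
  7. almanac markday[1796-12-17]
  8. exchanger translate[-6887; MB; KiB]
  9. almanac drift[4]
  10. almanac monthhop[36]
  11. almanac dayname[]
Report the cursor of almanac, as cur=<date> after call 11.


Answer: cur=1799-12-21

Derivation:
-> almanac markday(d='2298-01-05')
<- 2298-01-05
-> exchanger translate(v='-5652', u_from='g', u_to='kg')
<- -1413/250
-> exchanger translate(v='@prev', u_from='kB', u_to='MiB')
<- -1413/262144
-> almanac yearhop(n='-2')
<- 2296-01-05
-> almanac closeout()
<- 2296-01-31
-> almanac yearhop(n='-3')
<- 2293-01-31
-> almanac markday(d='1796-12-17')
<- 1796-12-17
-> exchanger translate(v='-6887', u_from='MB', u_to='KiB')
<- -107609375/16
-> almanac drift(n='4')
<- 1796-12-21
-> almanac monthhop(n='36')
<- 1799-12-21
-> almanac dayname()
<- Saturday


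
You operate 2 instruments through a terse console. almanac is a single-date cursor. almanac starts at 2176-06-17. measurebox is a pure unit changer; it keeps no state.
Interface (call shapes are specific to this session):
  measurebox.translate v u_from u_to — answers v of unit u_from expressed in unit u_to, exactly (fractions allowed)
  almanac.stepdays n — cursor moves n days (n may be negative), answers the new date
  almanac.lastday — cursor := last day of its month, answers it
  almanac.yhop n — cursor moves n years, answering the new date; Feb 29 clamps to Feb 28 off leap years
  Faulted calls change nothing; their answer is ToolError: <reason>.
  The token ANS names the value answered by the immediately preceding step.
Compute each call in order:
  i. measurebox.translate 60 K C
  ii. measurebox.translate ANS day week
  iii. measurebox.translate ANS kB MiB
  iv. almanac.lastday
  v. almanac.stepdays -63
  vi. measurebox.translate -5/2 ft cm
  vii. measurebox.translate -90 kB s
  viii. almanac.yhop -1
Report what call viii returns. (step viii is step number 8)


Step: measurebox.translate[v: 60; u_from: K; u_to: C]
Result: -4263/20
Step: measurebox.translate[v: ANS; u_from: day; u_to: week]
Result: -609/20
Step: measurebox.translate[v: ANS; u_from: kB; u_to: MiB]
Result: -15225/524288
Step: almanac.lastday[]
Result: 2176-06-30
Step: almanac.stepdays[n: -63]
Result: 2176-04-28
Step: measurebox.translate[v: -5/2; u_from: ft; u_to: cm]
Result: -381/5
Step: measurebox.translate[v: -90; u_from: kB; u_to: s]
Result: ToolError: incompatible units
Step: almanac.yhop[n: -1]
Result: 2175-04-28

Answer: 2175-04-28


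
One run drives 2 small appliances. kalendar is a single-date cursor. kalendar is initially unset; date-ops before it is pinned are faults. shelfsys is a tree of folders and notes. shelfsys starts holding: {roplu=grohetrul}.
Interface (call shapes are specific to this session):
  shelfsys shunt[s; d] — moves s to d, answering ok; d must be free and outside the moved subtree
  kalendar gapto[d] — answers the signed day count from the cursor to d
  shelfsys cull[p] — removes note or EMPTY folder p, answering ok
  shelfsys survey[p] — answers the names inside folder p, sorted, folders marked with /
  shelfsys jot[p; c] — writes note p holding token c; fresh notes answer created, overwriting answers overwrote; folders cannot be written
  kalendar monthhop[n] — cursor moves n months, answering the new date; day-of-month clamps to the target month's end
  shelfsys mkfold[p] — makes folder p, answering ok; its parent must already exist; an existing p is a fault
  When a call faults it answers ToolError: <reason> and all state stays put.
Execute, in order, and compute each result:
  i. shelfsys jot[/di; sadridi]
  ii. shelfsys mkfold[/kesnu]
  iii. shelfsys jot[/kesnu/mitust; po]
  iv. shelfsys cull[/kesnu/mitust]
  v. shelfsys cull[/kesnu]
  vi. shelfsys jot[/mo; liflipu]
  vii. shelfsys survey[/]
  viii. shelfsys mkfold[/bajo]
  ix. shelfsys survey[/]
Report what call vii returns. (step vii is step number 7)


% shelfsys jot p=/di c=sadridi
[out] created
% shelfsys mkfold p=/kesnu
[out] ok
% shelfsys jot p=/kesnu/mitust c=po
[out] created
% shelfsys cull p=/kesnu/mitust
[out] ok
% shelfsys cull p=/kesnu
[out] ok
% shelfsys jot p=/mo c=liflipu
[out] created
% shelfsys survey p=/
[out] [di, mo, roplu]
% shelfsys mkfold p=/bajo
[out] ok
% shelfsys survey p=/
[out] [bajo/, di, mo, roplu]

Answer: [di, mo, roplu]


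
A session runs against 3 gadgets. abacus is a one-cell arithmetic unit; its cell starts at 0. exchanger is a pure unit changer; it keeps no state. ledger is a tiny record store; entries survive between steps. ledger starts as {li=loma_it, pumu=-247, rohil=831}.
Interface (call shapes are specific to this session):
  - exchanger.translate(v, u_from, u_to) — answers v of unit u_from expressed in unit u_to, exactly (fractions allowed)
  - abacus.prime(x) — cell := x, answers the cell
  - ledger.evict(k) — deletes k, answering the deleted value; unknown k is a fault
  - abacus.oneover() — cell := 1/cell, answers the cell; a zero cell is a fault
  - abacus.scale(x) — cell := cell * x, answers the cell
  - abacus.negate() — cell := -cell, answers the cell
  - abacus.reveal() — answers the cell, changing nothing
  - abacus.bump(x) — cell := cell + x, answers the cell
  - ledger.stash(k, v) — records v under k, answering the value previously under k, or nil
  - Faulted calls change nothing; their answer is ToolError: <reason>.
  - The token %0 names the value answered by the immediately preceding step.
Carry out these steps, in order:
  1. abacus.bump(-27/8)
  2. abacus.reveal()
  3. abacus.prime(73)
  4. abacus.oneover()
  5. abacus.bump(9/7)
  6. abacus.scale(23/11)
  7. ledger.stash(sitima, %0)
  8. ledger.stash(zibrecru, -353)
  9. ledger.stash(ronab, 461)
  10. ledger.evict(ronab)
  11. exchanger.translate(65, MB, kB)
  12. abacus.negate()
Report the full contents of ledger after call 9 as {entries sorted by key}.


Then abacus.bump on x: -27/8: -27/8.
Now I run abacus.reveal, — result: -27/8.
I call abacus.prime on x: 73: 73.
Then abacus.oneover(), and observe 1/73.
I invoke abacus.bump on x: 9/7, — result: 664/511.
I try abacus.scale on x: 23/11, and see 15272/5621.
Next I call ledger.stash on k: sitima, v: %0, which returns nil.
Then ledger.stash on k: zibrecru, v: -353, — result: nil.
Next I call ledger.stash on k: ronab, v: 461, — result: nil.
I call ledger.evict on k: ronab, → 461.
Using exchanger.translate on v: 65, u_from: MB, u_to: kB, and see 65000.
Now I run abacus.negate, which returns -15272/5621.

Answer: {li=loma_it, pumu=-247, rohil=831, ronab=461, sitima=15272/5621, zibrecru=-353}


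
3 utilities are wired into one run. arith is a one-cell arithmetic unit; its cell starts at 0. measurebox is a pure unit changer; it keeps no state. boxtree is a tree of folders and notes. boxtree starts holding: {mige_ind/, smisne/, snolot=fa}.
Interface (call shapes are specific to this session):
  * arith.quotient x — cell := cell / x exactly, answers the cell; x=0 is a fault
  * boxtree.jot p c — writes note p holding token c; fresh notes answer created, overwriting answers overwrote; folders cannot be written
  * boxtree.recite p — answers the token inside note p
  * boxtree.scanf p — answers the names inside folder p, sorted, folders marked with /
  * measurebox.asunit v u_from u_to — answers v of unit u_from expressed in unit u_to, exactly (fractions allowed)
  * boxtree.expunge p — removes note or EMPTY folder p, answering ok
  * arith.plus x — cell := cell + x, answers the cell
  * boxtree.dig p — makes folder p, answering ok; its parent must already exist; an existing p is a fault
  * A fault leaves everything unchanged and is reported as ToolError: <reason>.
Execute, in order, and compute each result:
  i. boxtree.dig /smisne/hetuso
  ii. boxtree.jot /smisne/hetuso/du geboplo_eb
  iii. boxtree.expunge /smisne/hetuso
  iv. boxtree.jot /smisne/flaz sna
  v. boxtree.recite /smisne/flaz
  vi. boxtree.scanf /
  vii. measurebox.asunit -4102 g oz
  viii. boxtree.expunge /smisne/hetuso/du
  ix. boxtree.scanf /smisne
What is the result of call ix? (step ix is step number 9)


I invoke boxtree.dig on p='/smisne/hetuso', giving ok.
I invoke boxtree.jot on p='/smisne/hetuso/du', c='geboplo_eb', and get created.
Using boxtree.expunge on p='/smisne/hetuso', yielding ToolError: not empty.
I use boxtree.jot on p='/smisne/flaz', c='sna', and see created.
Next I call boxtree.recite on p='/smisne/flaz': sna.
I invoke boxtree.scanf on p='/', — result: [mige_ind/, smisne/, snolot].
Then measurebox.asunit on v='-4102', u_from='g', u_to='oz', — result: -937600000/6479891.
I invoke boxtree.expunge on p='/smisne/hetuso/du', and get ok.
I use boxtree.scanf on p='/smisne', and observe [flaz, hetuso/].

Answer: [flaz, hetuso/]


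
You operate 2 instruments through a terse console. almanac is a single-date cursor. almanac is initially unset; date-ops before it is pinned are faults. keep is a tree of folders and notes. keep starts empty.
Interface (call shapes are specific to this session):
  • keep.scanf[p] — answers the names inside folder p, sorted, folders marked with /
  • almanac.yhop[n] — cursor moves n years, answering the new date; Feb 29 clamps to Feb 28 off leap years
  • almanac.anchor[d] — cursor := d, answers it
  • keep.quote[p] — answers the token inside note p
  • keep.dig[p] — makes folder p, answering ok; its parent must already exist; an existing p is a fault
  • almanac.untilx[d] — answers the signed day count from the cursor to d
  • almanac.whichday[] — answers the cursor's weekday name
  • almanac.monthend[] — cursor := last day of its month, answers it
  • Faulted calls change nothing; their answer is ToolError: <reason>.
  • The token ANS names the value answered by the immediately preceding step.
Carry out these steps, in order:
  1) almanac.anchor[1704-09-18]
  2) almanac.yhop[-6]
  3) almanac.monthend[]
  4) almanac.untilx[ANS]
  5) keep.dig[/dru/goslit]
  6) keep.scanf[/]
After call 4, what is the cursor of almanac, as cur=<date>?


Step: almanac.anchor[d='1704-09-18']
Result: 1704-09-18
Step: almanac.yhop[n='-6']
Result: 1698-09-18
Step: almanac.monthend[]
Result: 1698-09-30
Step: almanac.untilx[d='ANS']
Result: 0
Step: keep.dig[p='/dru/goslit']
Result: ToolError: no parent
Step: keep.scanf[p='/']
Result: []

Answer: cur=1698-09-30


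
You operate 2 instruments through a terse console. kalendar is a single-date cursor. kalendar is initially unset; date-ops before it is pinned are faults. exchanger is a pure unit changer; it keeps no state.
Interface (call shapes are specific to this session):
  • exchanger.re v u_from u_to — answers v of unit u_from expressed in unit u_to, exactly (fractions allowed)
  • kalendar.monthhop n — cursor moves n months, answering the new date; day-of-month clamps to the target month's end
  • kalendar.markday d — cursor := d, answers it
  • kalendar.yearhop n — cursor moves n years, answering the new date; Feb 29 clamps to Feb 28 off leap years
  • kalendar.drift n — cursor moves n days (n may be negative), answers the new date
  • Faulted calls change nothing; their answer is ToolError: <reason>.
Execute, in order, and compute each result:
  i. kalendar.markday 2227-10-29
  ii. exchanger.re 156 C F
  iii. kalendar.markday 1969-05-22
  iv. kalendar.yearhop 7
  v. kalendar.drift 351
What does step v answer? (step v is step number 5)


Answer: 1977-05-08

Derivation:
Then kalendar.markday(2227-10-29), and observe 2227-10-29.
I use exchanger.re(156, C, F), and see 1564/5.
I invoke kalendar.markday(1969-05-22), which returns 1969-05-22.
I run kalendar.yearhop(7), giving 1976-05-22.
Calling kalendar.drift(351), giving 1977-05-08.


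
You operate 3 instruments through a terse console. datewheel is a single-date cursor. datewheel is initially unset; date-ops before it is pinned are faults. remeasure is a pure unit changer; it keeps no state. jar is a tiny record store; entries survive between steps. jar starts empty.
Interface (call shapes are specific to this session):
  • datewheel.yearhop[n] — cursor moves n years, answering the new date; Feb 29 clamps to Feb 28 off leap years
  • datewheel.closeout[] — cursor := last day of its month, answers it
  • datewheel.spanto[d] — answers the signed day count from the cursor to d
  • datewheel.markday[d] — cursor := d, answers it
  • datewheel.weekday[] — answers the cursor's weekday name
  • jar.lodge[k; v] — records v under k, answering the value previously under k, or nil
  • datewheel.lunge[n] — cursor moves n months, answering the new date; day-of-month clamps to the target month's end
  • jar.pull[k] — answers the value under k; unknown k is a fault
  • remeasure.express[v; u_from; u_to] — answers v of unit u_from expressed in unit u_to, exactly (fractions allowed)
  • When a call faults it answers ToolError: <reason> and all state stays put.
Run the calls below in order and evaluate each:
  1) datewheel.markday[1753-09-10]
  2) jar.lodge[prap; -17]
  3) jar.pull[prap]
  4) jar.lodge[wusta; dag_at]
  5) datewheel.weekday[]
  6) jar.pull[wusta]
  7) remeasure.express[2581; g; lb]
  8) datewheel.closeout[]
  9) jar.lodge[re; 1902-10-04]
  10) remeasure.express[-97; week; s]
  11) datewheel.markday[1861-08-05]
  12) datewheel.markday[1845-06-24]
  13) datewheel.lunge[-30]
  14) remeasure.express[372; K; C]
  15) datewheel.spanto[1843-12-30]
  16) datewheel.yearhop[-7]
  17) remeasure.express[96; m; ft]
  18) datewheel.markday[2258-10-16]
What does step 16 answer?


Then markday(d=1753-09-10), giving 1753-09-10.
I try lodge(k=prap, v=-17), which returns nil.
I try pull(k=prap), yielding -17.
I call lodge(k=wusta, v=dag_at), — result: nil.
I run weekday(), and see Monday.
Then pull(k=wusta): dag_at.
Calling express(v=2581, u_from=g, u_to=lb), and get 258100000/45359237.
Then closeout: 1753-09-30.
Now I run lodge(k=re, v=1902-10-04), yielding nil.
Using express(v=-97, u_from=week, u_to=s), — result: -58665600.
Then markday(d=1861-08-05), and get 1861-08-05.
I use markday(d=1845-06-24), and observe 1845-06-24.
I try lunge(n=-30), and get 1842-12-24.
Invoking express(v=372, u_from=K, u_to=C), which returns 1977/20.
Calling spanto(d=1843-12-30), and see 371.
Next I call yearhop(n=-7), which returns 1835-12-24.
I use express(v=96, u_from=m, u_to=ft), → 40000/127.
I invoke markday(d=2258-10-16), and observe 2258-10-16.

Answer: 1835-12-24


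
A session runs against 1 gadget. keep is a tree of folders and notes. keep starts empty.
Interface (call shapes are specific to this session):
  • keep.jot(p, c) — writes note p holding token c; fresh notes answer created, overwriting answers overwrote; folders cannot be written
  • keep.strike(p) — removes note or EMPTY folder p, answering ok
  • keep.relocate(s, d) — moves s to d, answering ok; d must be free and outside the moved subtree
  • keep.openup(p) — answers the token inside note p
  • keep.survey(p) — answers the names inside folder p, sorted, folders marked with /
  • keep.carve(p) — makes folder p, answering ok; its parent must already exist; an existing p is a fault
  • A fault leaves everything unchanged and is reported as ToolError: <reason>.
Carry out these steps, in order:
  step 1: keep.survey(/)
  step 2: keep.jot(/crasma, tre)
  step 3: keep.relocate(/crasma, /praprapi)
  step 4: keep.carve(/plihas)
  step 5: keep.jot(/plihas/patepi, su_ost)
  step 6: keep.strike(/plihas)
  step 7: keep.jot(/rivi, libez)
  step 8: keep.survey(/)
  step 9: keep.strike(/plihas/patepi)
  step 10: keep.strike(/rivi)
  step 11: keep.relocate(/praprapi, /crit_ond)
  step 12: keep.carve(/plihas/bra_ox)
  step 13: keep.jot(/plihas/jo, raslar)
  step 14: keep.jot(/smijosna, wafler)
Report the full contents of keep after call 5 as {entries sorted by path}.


Answer: {plihas/, plihas/patepi=su_ost, praprapi=tre}

Derivation:
// keep.survey(p: /) -> []
// keep.jot(p: /crasma, c: tre) -> created
// keep.relocate(s: /crasma, d: /praprapi) -> ok
// keep.carve(p: /plihas) -> ok
// keep.jot(p: /plihas/patepi, c: su_ost) -> created
// keep.strike(p: /plihas) -> ToolError: not empty
// keep.jot(p: /rivi, c: libez) -> created
// keep.survey(p: /) -> [plihas/, praprapi, rivi]
// keep.strike(p: /plihas/patepi) -> ok
// keep.strike(p: /rivi) -> ok
// keep.relocate(s: /praprapi, d: /crit_ond) -> ok
// keep.carve(p: /plihas/bra_ox) -> ok
// keep.jot(p: /plihas/jo, c: raslar) -> created
// keep.jot(p: /smijosna, c: wafler) -> created


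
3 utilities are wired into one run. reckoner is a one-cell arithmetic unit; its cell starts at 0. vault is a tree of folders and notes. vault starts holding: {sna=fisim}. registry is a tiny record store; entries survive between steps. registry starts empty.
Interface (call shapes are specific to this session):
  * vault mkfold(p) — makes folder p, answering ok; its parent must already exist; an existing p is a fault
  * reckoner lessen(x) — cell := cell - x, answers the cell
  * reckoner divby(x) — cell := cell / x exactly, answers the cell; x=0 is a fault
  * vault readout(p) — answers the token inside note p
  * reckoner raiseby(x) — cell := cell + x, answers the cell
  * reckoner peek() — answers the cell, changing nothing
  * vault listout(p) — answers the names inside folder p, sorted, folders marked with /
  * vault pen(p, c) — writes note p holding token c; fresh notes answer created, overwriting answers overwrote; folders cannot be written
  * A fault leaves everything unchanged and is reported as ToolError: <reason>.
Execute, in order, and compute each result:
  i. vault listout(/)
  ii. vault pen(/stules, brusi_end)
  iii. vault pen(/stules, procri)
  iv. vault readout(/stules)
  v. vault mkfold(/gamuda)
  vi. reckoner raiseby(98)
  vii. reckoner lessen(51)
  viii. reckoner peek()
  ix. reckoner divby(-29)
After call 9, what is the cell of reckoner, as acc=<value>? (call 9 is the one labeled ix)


·→ vault listout(p: /)
·← [sna]
·→ vault pen(p: /stules, c: brusi_end)
·← created
·→ vault pen(p: /stules, c: procri)
·← overwrote
·→ vault readout(p: /stules)
·← procri
·→ vault mkfold(p: /gamuda)
·← ok
·→ reckoner raiseby(x: 98)
·← 98
·→ reckoner lessen(x: 51)
·← 47
·→ reckoner peek()
·← 47
·→ reckoner divby(x: -29)
·← -47/29

Answer: acc=-47/29


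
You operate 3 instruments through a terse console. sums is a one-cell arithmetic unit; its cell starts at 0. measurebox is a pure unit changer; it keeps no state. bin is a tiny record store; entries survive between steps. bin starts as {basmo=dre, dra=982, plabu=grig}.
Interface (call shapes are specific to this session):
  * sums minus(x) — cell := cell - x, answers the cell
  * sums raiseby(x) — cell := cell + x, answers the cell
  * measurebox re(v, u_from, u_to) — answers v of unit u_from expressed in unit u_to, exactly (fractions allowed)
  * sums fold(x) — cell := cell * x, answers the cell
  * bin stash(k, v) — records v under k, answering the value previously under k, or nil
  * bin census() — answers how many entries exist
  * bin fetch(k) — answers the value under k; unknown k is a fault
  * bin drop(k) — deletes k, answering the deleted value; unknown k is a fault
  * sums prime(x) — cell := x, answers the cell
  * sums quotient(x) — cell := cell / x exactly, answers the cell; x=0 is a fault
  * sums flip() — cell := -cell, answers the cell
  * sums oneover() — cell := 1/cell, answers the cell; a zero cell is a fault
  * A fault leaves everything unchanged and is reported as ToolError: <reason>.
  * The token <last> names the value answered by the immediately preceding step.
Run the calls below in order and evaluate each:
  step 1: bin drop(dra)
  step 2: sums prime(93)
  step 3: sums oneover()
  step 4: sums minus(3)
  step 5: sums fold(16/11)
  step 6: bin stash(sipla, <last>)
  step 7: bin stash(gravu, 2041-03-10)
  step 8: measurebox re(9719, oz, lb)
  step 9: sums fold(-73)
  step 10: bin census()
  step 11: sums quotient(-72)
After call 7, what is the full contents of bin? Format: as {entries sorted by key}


Answer: {basmo=dre, gravu=2041-03-10, plabu=grig, sipla=-4448/1023}

Derivation:
I call bin drop(k→dra): 982.
Next I call sums prime(x→93), giving 93.
Now I run sums oneover, and get 1/93.
Using sums minus(x→3), → -278/93.
Now I run sums fold(x→16/11), → -4448/1023.
Next I call bin stash(k→sipla, v→<last>), and get nil.
I try bin stash(k→gravu, v→2041-03-10), yielding nil.
I invoke measurebox re(v→9719, u_from→oz, u_to→lb), → 9719/16.
I try sums fold(x→-73), giving 324704/1023.
I run bin census(), yielding 4.
Now I run sums quotient(x→-72), which returns -40588/9207.
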